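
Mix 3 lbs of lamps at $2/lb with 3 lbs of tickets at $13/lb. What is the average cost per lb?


Cost of lamps:
3 x $2 = $6
Cost of tickets:
3 x $13 = $39
Total cost: $6 + $39 = $45
Total weight: 6 lbs
Average: $45 / 6 = $7.50/lb

$7.50/lb


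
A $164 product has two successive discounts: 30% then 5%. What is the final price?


First discount:
30% of $164 = $49.20
Price after first discount:
$164 - $49.20 = $114.80
Second discount:
5% of $114.80 = $5.74
Final price:
$114.80 - $5.74 = $109.06

$109.06


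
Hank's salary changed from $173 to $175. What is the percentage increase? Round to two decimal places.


Find the absolute change:
|175 - 173| = 2
Divide by original and multiply by 100:
2 / 173 x 100 = 1.1560...% ≈ 1.16%

1.16%


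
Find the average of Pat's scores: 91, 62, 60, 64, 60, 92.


Add the scores:
91 + 62 + 60 + 64 + 60 + 92 = 429
Divide by the number of tests:
429 / 6 = 71.5

71.5


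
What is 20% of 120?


Convert percentage to decimal:
20% = 0.2
Multiply:
120 x 0.2 = 24

24


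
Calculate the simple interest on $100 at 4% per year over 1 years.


Use the formula I = P x R x T / 100
P x R x T = 100 x 4 x 1 = 400
I = 400 / 100 = $4

$4


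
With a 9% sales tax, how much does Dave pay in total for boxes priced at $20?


Calculate the tax:
9% of $20 = $1.80
Add tax to price:
$20 + $1.80 = $21.80

$21.80


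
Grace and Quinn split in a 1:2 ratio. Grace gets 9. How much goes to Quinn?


Find the multiplier:
9 / 1 = 9
Apply to Quinn's share:
2 x 9 = 18

18


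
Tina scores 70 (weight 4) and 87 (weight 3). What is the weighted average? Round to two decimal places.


Weighted sum:
4 x 70 + 3 x 87 = 541
Total weight:
4 + 3 = 7
Weighted average:
541 / 7 = 77.2857... ≈ 77.29

77.29


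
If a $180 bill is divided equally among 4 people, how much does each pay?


Total bill: $180
Number of people: 4
Each pays: $180 / 4 = $45

$45


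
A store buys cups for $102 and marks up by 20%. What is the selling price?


Calculate the markup amount:
20% of $102 = $20.40
Add to cost:
$102 + $20.40 = $122.40

$122.40


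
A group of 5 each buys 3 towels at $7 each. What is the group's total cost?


Cost per person:
3 x $7 = $21
Group total:
5 x $21 = $105

$105


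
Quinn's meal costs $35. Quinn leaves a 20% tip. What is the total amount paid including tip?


Calculate the tip:
20% of $35 = $7
Add tip to meal cost:
$35 + $7 = $42

$42


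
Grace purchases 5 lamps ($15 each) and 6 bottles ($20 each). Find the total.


Cost of lamps:
5 x $15 = $75
Cost of bottles:
6 x $20 = $120
Add both:
$75 + $120 = $195

$195


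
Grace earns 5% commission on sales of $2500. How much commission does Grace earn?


Convert rate to decimal:
5% = 0.05
Multiply by sales:
$2500 x 0.05 = $125

$125


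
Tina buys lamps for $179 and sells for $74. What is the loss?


Selling price = $74
Cost price = $179
Loss = cost price - selling price:
Loss = $179 - $74 = $105

$105


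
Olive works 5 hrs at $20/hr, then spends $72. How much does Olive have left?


Calculate earnings:
5 x $20 = $100
Subtract spending:
$100 - $72 = $28

$28


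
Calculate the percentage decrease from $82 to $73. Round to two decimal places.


Find the absolute change:
|73 - 82| = 9
Divide by original and multiply by 100:
9 / 82 x 100 = 10.9756...% ≈ 10.98%

10.98%


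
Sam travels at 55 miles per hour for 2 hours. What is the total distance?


Use the formula: distance = speed x time
Speed = 55 mph, Time = 2 hours
55 x 2 = 110 miles

110 miles


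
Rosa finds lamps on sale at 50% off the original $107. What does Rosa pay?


Calculate the discount amount:
50% of $107 = $53.50
Subtract from original:
$107 - $53.50 = $53.50

$53.50


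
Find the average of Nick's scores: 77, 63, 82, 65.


Add the scores:
77 + 63 + 82 + 65 = 287
Divide by the number of tests:
287 / 4 = 71.75

71.75


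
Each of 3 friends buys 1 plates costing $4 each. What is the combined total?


Cost per person:
1 x $4 = $4
Group total:
3 x $4 = $12

$12


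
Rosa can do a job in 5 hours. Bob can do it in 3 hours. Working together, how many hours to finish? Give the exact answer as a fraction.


Rosa's rate: 1/5 of the job per hour
Bob's rate: 1/3 of the job per hour
Combined rate: 1/5 + 1/3 = 8/15 per hour
Time = 1 / (8/15) = 15/8 hours (≈ 1.88 hours)

15/8 hours


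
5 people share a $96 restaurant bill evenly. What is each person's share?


Total bill: $96
Number of people: 5
Each pays: $96 / 5 = $19.20

$19.20


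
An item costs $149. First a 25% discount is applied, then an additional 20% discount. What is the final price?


First discount:
25% of $149 = $37.25
Price after first discount:
$149 - $37.25 = $111.75
Second discount:
20% of $111.75 = $22.35
Final price:
$111.75 - $22.35 = $89.40

$89.40


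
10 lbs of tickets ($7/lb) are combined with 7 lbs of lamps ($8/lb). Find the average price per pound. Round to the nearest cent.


Cost of tickets:
10 x $7 = $70
Cost of lamps:
7 x $8 = $56
Total cost: $70 + $56 = $126
Total weight: 17 lbs
Average: $126 / 17 = $7.4117... ≈ $7.41/lb

$7.41/lb


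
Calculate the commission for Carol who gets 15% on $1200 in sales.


Convert rate to decimal:
15% = 0.15
Multiply by sales:
$1200 x 0.15 = $180

$180


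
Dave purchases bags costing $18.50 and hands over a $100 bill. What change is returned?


Start with the amount paid:
$100
Subtract the price:
$100 - $18.50 = $81.50

$81.50


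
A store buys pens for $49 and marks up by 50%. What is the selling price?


Calculate the markup amount:
50% of $49 = $24.50
Add to cost:
$49 + $24.50 = $73.50

$73.50


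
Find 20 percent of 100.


Convert percentage to decimal:
20% = 0.2
Multiply:
100 x 0.2 = 20

20


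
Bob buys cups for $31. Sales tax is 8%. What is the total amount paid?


Calculate the tax:
8% of $31 = $2.48
Add tax to price:
$31 + $2.48 = $33.48

$33.48


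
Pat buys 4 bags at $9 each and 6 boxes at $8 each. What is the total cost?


Cost of bags:
4 x $9 = $36
Cost of boxes:
6 x $8 = $48
Add both:
$36 + $48 = $84

$84


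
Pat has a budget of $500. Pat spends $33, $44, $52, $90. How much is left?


Add up expenses:
$33 + $44 + $52 + $90 = $219
Subtract from budget:
$500 - $219 = $281

$281


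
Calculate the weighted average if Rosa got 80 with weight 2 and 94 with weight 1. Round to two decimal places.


Weighted sum:
2 x 80 + 1 x 94 = 254
Total weight:
2 + 1 = 3
Weighted average:
254 / 3 = 84.6666... ≈ 84.67

84.67


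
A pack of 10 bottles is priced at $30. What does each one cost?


Total cost: $30
Number of items: 10
Unit price: $30 / 10 = $3

$3


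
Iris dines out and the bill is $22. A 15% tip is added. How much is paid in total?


Calculate the tip:
15% of $22 = $3.30
Add tip to meal cost:
$22 + $3.30 = $25.30

$25.30


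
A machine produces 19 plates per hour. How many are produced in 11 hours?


Production rate: 19 plates per hour
Time: 11 hours
Total: 19 x 11 = 209 plates

209 plates


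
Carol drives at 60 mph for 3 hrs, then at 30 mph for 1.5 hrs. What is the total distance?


Leg 1 distance:
60 x 3 = 180 miles
Leg 2 distance:
30 x 1.5 = 45 miles
Total distance:
180 + 45 = 225 miles

225 miles


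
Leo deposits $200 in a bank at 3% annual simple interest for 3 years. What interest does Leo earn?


Use the formula I = P x R x T / 100
P x R x T = 200 x 3 x 3 = 1800
I = 1800 / 100 = $18

$18


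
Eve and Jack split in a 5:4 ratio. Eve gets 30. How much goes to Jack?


Find the multiplier:
30 / 5 = 6
Apply to Jack's share:
4 x 6 = 24

24


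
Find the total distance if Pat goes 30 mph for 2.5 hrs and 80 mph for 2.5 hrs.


Leg 1 distance:
30 x 2.5 = 75 miles
Leg 2 distance:
80 x 2.5 = 200 miles
Total distance:
75 + 200 = 275 miles

275 miles


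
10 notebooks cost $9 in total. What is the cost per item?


Total cost: $9
Number of items: 10
Unit price: $9 / 10 = $0.90

$0.90


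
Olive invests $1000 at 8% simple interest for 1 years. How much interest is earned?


Use the formula I = P x R x T / 100
P x R x T = 1000 x 8 x 1 = 8000
I = 8000 / 100 = $80

$80


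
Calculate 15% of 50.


Convert percentage to decimal:
15% = 0.15
Multiply:
50 x 0.15 = 7.5

7.5


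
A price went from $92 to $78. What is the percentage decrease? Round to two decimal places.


Find the absolute change:
|78 - 92| = 14
Divide by original and multiply by 100:
14 / 92 x 100 = 15.2173...% ≈ 15.22%

15.22%


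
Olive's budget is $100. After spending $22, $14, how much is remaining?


Add up expenses:
$22 + $14 = $36
Subtract from budget:
$100 - $36 = $64

$64


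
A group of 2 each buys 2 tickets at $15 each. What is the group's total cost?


Cost per person:
2 x $15 = $30
Group total:
2 x $30 = $60

$60


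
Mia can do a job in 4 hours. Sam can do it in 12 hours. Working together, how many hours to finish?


Mia's rate: 1/4 of the job per hour
Sam's rate: 1/12 of the job per hour
Combined rate: 1/4 + 1/12 = 1/3 per hour
Time = 1 / (1/3) = 3 hours

3 hours


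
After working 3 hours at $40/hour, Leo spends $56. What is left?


Calculate earnings:
3 x $40 = $120
Subtract spending:
$120 - $56 = $64

$64


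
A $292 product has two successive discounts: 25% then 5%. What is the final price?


First discount:
25% of $292 = $73
Price after first discount:
$292 - $73 = $219
Second discount:
5% of $219 = $10.95
Final price:
$219 - $10.95 = $208.05

$208.05


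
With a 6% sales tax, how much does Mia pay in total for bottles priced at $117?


Calculate the tax:
6% of $117 = $7.02
Add tax to price:
$117 + $7.02 = $124.02

$124.02


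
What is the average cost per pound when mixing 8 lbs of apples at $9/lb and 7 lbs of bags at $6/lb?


Cost of apples:
8 x $9 = $72
Cost of bags:
7 x $6 = $42
Total cost: $72 + $42 = $114
Total weight: 15 lbs
Average: $114 / 15 = $7.60/lb

$7.60/lb


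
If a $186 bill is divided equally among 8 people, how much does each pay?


Total bill: $186
Number of people: 8
Each pays: $186 / 8 = $23.25

$23.25


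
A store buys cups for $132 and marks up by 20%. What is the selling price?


Calculate the markup amount:
20% of $132 = $26.40
Add to cost:
$132 + $26.40 = $158.40

$158.40


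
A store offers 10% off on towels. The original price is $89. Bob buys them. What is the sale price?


Calculate the discount amount:
10% of $89 = $8.90
Subtract from original:
$89 - $8.90 = $80.10

$80.10


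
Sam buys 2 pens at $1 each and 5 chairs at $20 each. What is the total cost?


Cost of pens:
2 x $1 = $2
Cost of chairs:
5 x $20 = $100
Add both:
$2 + $100 = $102

$102


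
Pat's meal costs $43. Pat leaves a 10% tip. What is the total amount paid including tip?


Calculate the tip:
10% of $43 = $4.30
Add tip to meal cost:
$43 + $4.30 = $47.30

$47.30


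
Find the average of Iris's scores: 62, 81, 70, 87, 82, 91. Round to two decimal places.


Add the scores:
62 + 81 + 70 + 87 + 82 + 91 = 473
Divide by the number of tests:
473 / 6 = 78.8333... ≈ 78.83

78.83


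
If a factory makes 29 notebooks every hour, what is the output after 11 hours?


Production rate: 29 notebooks per hour
Time: 11 hours
Total: 29 x 11 = 319 notebooks

319 notebooks


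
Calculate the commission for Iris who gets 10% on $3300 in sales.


Convert rate to decimal:
10% = 0.1
Multiply by sales:
$3300 x 0.1 = $330

$330


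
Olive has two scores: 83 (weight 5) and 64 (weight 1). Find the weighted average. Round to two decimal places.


Weighted sum:
5 x 83 + 1 x 64 = 479
Total weight:
5 + 1 = 6
Weighted average:
479 / 6 = 79.8333... ≈ 79.83

79.83


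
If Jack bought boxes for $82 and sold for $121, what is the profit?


Selling price = $121
Cost price = $82
Profit = selling price - cost price:
Profit = $121 - $82 = $39

$39


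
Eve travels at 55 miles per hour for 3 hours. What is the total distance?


Use the formula: distance = speed x time
Speed = 55 mph, Time = 3 hours
55 x 3 = 165 miles

165 miles


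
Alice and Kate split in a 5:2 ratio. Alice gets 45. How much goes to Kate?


Find the multiplier:
45 / 5 = 9
Apply to Kate's share:
2 x 9 = 18

18


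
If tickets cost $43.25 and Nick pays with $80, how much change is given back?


Start with the amount paid:
$80
Subtract the price:
$80 - $43.25 = $36.75

$36.75


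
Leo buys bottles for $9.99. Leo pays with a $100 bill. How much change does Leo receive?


Start with the amount paid:
$100
Subtract the price:
$100 - $9.99 = $90.01

$90.01


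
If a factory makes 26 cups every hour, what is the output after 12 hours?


Production rate: 26 cups per hour
Time: 12 hours
Total: 26 x 12 = 312 cups

312 cups


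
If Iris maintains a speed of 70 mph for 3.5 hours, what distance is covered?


Use the formula: distance = speed x time
Speed = 70 mph, Time = 3.5 hours
70 x 3.5 = 245 miles

245 miles


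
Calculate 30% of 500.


Convert percentage to decimal:
30% = 0.3
Multiply:
500 x 0.3 = 150

150


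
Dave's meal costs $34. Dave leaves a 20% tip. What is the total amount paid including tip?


Calculate the tip:
20% of $34 = $6.80
Add tip to meal cost:
$34 + $6.80 = $40.80

$40.80


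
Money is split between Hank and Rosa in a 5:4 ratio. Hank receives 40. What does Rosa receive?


Find the multiplier:
40 / 5 = 8
Apply to Rosa's share:
4 x 8 = 32

32


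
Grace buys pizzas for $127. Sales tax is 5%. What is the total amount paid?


Calculate the tax:
5% of $127 = $6.35
Add tax to price:
$127 + $6.35 = $133.35

$133.35


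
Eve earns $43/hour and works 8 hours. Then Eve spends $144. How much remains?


Calculate earnings:
8 x $43 = $344
Subtract spending:
$344 - $144 = $200

$200


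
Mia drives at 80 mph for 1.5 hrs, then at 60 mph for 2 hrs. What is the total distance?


Leg 1 distance:
80 x 1.5 = 120 miles
Leg 2 distance:
60 x 2 = 120 miles
Total distance:
120 + 120 = 240 miles

240 miles


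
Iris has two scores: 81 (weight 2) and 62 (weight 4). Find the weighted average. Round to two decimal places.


Weighted sum:
2 x 81 + 4 x 62 = 410
Total weight:
2 + 4 = 6
Weighted average:
410 / 6 = 68.3333... ≈ 68.33

68.33


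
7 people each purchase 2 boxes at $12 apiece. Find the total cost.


Cost per person:
2 x $12 = $24
Group total:
7 x $24 = $168

$168


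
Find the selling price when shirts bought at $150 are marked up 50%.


Calculate the markup amount:
50% of $150 = $75
Add to cost:
$150 + $75 = $225

$225


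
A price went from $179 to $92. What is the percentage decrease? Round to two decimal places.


Find the absolute change:
|92 - 179| = 87
Divide by original and multiply by 100:
87 / 179 x 100 = 48.6033...% ≈ 48.6%

48.6%


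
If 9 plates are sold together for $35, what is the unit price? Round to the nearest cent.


Total cost: $35
Number of items: 9
Unit price: $35 / 9 = $3.8888... ≈ $3.89

$3.89


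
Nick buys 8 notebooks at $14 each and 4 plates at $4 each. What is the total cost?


Cost of notebooks:
8 x $14 = $112
Cost of plates:
4 x $4 = $16
Add both:
$112 + $16 = $128

$128


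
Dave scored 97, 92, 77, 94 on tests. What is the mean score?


Add the scores:
97 + 92 + 77 + 94 = 360
Divide by the number of tests:
360 / 4 = 90

90


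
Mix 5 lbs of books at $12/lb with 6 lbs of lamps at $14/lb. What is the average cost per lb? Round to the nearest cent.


Cost of books:
5 x $12 = $60
Cost of lamps:
6 x $14 = $84
Total cost: $60 + $84 = $144
Total weight: 11 lbs
Average: $144 / 11 = $13.0909... ≈ $13.09/lb

$13.09/lb


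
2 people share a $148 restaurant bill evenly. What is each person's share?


Total bill: $148
Number of people: 2
Each pays: $148 / 2 = $74

$74


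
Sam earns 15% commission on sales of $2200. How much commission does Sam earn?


Convert rate to decimal:
15% = 0.15
Multiply by sales:
$2200 x 0.15 = $330

$330


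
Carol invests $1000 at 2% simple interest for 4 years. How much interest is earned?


Use the formula I = P x R x T / 100
P x R x T = 1000 x 2 x 4 = 8000
I = 8000 / 100 = $80

$80


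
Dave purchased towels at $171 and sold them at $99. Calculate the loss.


Selling price = $99
Cost price = $171
Loss = cost price - selling price:
Loss = $171 - $99 = $72

$72


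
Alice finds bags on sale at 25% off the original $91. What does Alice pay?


Calculate the discount amount:
25% of $91 = $22.75
Subtract from original:
$91 - $22.75 = $68.25

$68.25


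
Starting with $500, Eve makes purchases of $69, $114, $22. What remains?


Add up expenses:
$69 + $114 + $22 = $205
Subtract from budget:
$500 - $205 = $295

$295


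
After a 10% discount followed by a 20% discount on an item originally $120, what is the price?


First discount:
10% of $120 = $12
Price after first discount:
$120 - $12 = $108
Second discount:
20% of $108 = $21.60
Final price:
$108 - $21.60 = $86.40

$86.40


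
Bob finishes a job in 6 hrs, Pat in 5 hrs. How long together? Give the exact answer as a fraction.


Bob's rate: 1/6 of the job per hour
Pat's rate: 1/5 of the job per hour
Combined rate: 1/6 + 1/5 = 11/30 per hour
Time = 1 / (11/30) = 30/11 hours (≈ 2.73 hours)

30/11 hours


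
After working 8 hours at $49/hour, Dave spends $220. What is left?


Calculate earnings:
8 x $49 = $392
Subtract spending:
$392 - $220 = $172

$172


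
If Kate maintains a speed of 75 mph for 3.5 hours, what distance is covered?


Use the formula: distance = speed x time
Speed = 75 mph, Time = 3.5 hours
75 x 3.5 = 262.5 miles

262.5 miles


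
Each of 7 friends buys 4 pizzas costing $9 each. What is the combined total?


Cost per person:
4 x $9 = $36
Group total:
7 x $36 = $252

$252


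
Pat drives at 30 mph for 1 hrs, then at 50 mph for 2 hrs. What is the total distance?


Leg 1 distance:
30 x 1 = 30 miles
Leg 2 distance:
50 x 2 = 100 miles
Total distance:
30 + 100 = 130 miles

130 miles


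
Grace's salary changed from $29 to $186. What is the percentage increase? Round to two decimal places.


Find the absolute change:
|186 - 29| = 157
Divide by original and multiply by 100:
157 / 29 x 100 = 541.3793...% ≈ 541.38%

541.38%


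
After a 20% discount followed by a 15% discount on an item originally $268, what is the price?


First discount:
20% of $268 = $53.60
Price after first discount:
$268 - $53.60 = $214.40
Second discount:
15% of $214.40 = $32.16
Final price:
$214.40 - $32.16 = $182.24

$182.24


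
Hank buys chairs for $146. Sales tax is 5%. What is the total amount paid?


Calculate the tax:
5% of $146 = $7.30
Add tax to price:
$146 + $7.30 = $153.30

$153.30


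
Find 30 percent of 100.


Convert percentage to decimal:
30% = 0.3
Multiply:
100 x 0.3 = 30

30


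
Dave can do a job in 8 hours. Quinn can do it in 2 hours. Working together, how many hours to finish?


Dave's rate: 1/8 of the job per hour
Quinn's rate: 1/2 of the job per hour
Combined rate: 1/8 + 1/2 = 5/8 per hour
Time = 1 / (5/8) = 8/5 = 1.6 hours

1.6 hours


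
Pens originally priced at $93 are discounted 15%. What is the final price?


Calculate the discount amount:
15% of $93 = $13.95
Subtract from original:
$93 - $13.95 = $79.05

$79.05


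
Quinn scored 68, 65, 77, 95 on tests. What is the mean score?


Add the scores:
68 + 65 + 77 + 95 = 305
Divide by the number of tests:
305 / 4 = 76.25

76.25


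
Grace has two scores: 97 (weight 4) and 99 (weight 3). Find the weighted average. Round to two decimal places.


Weighted sum:
4 x 97 + 3 x 99 = 685
Total weight:
4 + 3 = 7
Weighted average:
685 / 7 = 97.8571... ≈ 97.86

97.86


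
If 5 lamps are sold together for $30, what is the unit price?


Total cost: $30
Number of items: 5
Unit price: $30 / 5 = $6

$6


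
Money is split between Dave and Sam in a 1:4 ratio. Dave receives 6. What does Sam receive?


Find the multiplier:
6 / 1 = 6
Apply to Sam's share:
4 x 6 = 24

24


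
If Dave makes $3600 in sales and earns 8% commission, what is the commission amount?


Convert rate to decimal:
8% = 0.08
Multiply by sales:
$3600 x 0.08 = $288

$288


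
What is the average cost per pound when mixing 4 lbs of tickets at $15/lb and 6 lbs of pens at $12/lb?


Cost of tickets:
4 x $15 = $60
Cost of pens:
6 x $12 = $72
Total cost: $60 + $72 = $132
Total weight: 10 lbs
Average: $132 / 10 = $13.20/lb

$13.20/lb


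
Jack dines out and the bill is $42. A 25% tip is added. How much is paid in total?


Calculate the tip:
25% of $42 = $10.50
Add tip to meal cost:
$42 + $10.50 = $52.50

$52.50


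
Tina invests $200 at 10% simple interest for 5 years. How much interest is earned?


Use the formula I = P x R x T / 100
P x R x T = 200 x 10 x 5 = 10000
I = 10000 / 100 = $100

$100


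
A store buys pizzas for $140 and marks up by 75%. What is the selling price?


Calculate the markup amount:
75% of $140 = $105
Add to cost:
$140 + $105 = $245

$245


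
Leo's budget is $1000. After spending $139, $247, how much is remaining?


Add up expenses:
$139 + $247 = $386
Subtract from budget:
$1000 - $386 = $614

$614


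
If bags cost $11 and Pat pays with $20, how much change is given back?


Start with the amount paid:
$20
Subtract the price:
$20 - $11 = $9

$9


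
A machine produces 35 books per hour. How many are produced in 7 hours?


Production rate: 35 books per hour
Time: 7 hours
Total: 35 x 7 = 245 books

245 books


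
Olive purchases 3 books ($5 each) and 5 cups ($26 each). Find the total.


Cost of books:
3 x $5 = $15
Cost of cups:
5 x $26 = $130
Add both:
$15 + $130 = $145

$145


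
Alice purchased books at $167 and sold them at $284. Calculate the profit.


Selling price = $284
Cost price = $167
Profit = selling price - cost price:
Profit = $284 - $167 = $117

$117


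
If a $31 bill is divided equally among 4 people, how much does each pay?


Total bill: $31
Number of people: 4
Each pays: $31 / 4 = $7.75

$7.75


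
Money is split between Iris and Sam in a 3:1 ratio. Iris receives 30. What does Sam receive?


Find the multiplier:
30 / 3 = 10
Apply to Sam's share:
1 x 10 = 10

10


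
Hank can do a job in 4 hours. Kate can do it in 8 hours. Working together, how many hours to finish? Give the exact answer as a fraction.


Hank's rate: 1/4 of the job per hour
Kate's rate: 1/8 of the job per hour
Combined rate: 1/4 + 1/8 = 3/8 per hour
Time = 1 / (3/8) = 8/3 hours (≈ 2.67 hours)

8/3 hours


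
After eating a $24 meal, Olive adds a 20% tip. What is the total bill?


Calculate the tip:
20% of $24 = $4.80
Add tip to meal cost:
$24 + $4.80 = $28.80

$28.80


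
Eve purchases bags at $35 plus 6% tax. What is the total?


Calculate the tax:
6% of $35 = $2.10
Add tax to price:
$35 + $2.10 = $37.10

$37.10


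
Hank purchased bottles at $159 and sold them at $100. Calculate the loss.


Selling price = $100
Cost price = $159
Loss = cost price - selling price:
Loss = $159 - $100 = $59

$59


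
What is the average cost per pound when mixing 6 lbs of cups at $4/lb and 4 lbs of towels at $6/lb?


Cost of cups:
6 x $4 = $24
Cost of towels:
4 x $6 = $24
Total cost: $24 + $24 = $48
Total weight: 10 lbs
Average: $48 / 10 = $4.80/lb

$4.80/lb


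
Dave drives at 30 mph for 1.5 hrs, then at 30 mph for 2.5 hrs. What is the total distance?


Leg 1 distance:
30 x 1.5 = 45 miles
Leg 2 distance:
30 x 2.5 = 75 miles
Total distance:
45 + 75 = 120 miles

120 miles


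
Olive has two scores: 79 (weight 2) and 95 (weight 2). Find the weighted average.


Weighted sum:
2 x 79 + 2 x 95 = 348
Total weight:
2 + 2 = 4
Weighted average:
348 / 4 = 87

87


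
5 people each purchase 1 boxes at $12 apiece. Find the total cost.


Cost per person:
1 x $12 = $12
Group total:
5 x $12 = $60

$60


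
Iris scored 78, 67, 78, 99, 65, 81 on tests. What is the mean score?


Add the scores:
78 + 67 + 78 + 99 + 65 + 81 = 468
Divide by the number of tests:
468 / 6 = 78

78


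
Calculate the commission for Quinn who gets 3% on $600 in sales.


Convert rate to decimal:
3% = 0.03
Multiply by sales:
$600 x 0.03 = $18

$18


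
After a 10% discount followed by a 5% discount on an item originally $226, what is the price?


First discount:
10% of $226 = $22.60
Price after first discount:
$226 - $22.60 = $203.40
Second discount:
5% of $203.40 = $10.17
Final price:
$203.40 - $10.17 = $193.23

$193.23


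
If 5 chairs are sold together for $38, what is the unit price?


Total cost: $38
Number of items: 5
Unit price: $38 / 5 = $7.60

$7.60


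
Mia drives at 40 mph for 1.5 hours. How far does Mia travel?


Use the formula: distance = speed x time
Speed = 40 mph, Time = 1.5 hours
40 x 1.5 = 60 miles

60 miles


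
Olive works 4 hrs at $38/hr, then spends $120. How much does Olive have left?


Calculate earnings:
4 x $38 = $152
Subtract spending:
$152 - $120 = $32

$32


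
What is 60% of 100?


Convert percentage to decimal:
60% = 0.6
Multiply:
100 x 0.6 = 60

60


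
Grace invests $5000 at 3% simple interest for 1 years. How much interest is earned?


Use the formula I = P x R x T / 100
P x R x T = 5000 x 3 x 1 = 15000
I = 15000 / 100 = $150

$150


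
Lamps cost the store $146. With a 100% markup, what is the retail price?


Calculate the markup amount:
100% of $146 = $146
Add to cost:
$146 + $146 = $292

$292


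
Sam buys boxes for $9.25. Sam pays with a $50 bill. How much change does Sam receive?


Start with the amount paid:
$50
Subtract the price:
$50 - $9.25 = $40.75

$40.75


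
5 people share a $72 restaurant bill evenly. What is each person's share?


Total bill: $72
Number of people: 5
Each pays: $72 / 5 = $14.40

$14.40


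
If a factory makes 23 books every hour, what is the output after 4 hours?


Production rate: 23 books per hour
Time: 4 hours
Total: 23 x 4 = 92 books

92 books


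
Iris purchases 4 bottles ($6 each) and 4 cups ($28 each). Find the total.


Cost of bottles:
4 x $6 = $24
Cost of cups:
4 x $28 = $112
Add both:
$24 + $112 = $136

$136


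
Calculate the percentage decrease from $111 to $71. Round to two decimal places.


Find the absolute change:
|71 - 111| = 40
Divide by original and multiply by 100:
40 / 111 x 100 = 36.0360...% ≈ 36.04%

36.04%


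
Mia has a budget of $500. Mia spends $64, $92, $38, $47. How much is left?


Add up expenses:
$64 + $92 + $38 + $47 = $241
Subtract from budget:
$500 - $241 = $259

$259


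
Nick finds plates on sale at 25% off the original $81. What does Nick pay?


Calculate the discount amount:
25% of $81 = $20.25
Subtract from original:
$81 - $20.25 = $60.75

$60.75


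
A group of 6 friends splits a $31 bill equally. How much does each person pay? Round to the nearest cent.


Total bill: $31
Number of people: 6
Each pays: $31 / 6 = $5.1666... ≈ $5.17

$5.17


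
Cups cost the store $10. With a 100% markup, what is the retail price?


Calculate the markup amount:
100% of $10 = $10
Add to cost:
$10 + $10 = $20

$20


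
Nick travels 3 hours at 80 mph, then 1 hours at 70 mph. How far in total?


Leg 1 distance:
80 x 3 = 240 miles
Leg 2 distance:
70 x 1 = 70 miles
Total distance:
240 + 70 = 310 miles

310 miles


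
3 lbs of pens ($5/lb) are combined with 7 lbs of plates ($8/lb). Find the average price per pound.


Cost of pens:
3 x $5 = $15
Cost of plates:
7 x $8 = $56
Total cost: $15 + $56 = $71
Total weight: 10 lbs
Average: $71 / 10 = $7.10/lb

$7.10/lb


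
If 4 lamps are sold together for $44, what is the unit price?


Total cost: $44
Number of items: 4
Unit price: $44 / 4 = $11

$11


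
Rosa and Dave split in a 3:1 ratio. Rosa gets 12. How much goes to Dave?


Find the multiplier:
12 / 3 = 4
Apply to Dave's share:
1 x 4 = 4

4


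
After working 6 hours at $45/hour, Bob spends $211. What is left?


Calculate earnings:
6 x $45 = $270
Subtract spending:
$270 - $211 = $59

$59


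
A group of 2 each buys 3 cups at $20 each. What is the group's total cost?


Cost per person:
3 x $20 = $60
Group total:
2 x $60 = $120

$120


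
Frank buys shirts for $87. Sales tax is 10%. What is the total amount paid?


Calculate the tax:
10% of $87 = $8.70
Add tax to price:
$87 + $8.70 = $95.70

$95.70


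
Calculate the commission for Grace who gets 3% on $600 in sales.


Convert rate to decimal:
3% = 0.03
Multiply by sales:
$600 x 0.03 = $18

$18


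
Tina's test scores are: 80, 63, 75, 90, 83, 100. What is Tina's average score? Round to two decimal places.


Add the scores:
80 + 63 + 75 + 90 + 83 + 100 = 491
Divide by the number of tests:
491 / 6 = 81.8333... ≈ 81.83

81.83


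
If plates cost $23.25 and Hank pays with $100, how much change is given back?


Start with the amount paid:
$100
Subtract the price:
$100 - $23.25 = $76.75

$76.75


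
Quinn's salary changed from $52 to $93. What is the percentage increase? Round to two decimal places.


Find the absolute change:
|93 - 52| = 41
Divide by original and multiply by 100:
41 / 52 x 100 = 78.8461...% ≈ 78.85%

78.85%


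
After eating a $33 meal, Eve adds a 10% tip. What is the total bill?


Calculate the tip:
10% of $33 = $3.30
Add tip to meal cost:
$33 + $3.30 = $36.30

$36.30


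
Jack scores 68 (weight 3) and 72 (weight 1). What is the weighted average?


Weighted sum:
3 x 68 + 1 x 72 = 276
Total weight:
3 + 1 = 4
Weighted average:
276 / 4 = 69

69


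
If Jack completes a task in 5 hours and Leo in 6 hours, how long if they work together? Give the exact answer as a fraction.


Jack's rate: 1/5 of the job per hour
Leo's rate: 1/6 of the job per hour
Combined rate: 1/5 + 1/6 = 11/30 per hour
Time = 1 / (11/30) = 30/11 hours (≈ 2.73 hours)

30/11 hours


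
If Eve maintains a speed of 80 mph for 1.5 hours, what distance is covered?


Use the formula: distance = speed x time
Speed = 80 mph, Time = 1.5 hours
80 x 1.5 = 120 miles

120 miles


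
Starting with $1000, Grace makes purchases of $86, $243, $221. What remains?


Add up expenses:
$86 + $243 + $221 = $550
Subtract from budget:
$1000 - $550 = $450

$450


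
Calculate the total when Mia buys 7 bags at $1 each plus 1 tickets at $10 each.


Cost of bags:
7 x $1 = $7
Cost of tickets:
1 x $10 = $10
Add both:
$7 + $10 = $17

$17


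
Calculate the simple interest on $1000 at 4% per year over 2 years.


Use the formula I = P x R x T / 100
P x R x T = 1000 x 4 x 2 = 8000
I = 8000 / 100 = $80

$80


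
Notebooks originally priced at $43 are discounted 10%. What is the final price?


Calculate the discount amount:
10% of $43 = $4.30
Subtract from original:
$43 - $4.30 = $38.70

$38.70


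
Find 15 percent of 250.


Convert percentage to decimal:
15% = 0.15
Multiply:
250 x 0.15 = 37.5

37.5


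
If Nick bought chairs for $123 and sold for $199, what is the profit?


Selling price = $199
Cost price = $123
Profit = selling price - cost price:
Profit = $199 - $123 = $76

$76


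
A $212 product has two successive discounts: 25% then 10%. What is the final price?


First discount:
25% of $212 = $53
Price after first discount:
$212 - $53 = $159
Second discount:
10% of $159 = $15.90
Final price:
$159 - $15.90 = $143.10

$143.10


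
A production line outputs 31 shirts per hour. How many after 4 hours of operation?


Production rate: 31 shirts per hour
Time: 4 hours
Total: 31 x 4 = 124 shirts

124 shirts


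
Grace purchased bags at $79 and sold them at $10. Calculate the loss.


Selling price = $10
Cost price = $79
Loss = cost price - selling price:
Loss = $79 - $10 = $69

$69


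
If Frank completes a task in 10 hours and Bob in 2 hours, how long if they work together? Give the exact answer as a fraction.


Frank's rate: 1/10 of the job per hour
Bob's rate: 1/2 of the job per hour
Combined rate: 1/10 + 1/2 = 3/5 per hour
Time = 1 / (3/5) = 5/3 hours (≈ 1.67 hours)

5/3 hours


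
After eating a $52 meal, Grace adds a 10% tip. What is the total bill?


Calculate the tip:
10% of $52 = $5.20
Add tip to meal cost:
$52 + $5.20 = $57.20

$57.20


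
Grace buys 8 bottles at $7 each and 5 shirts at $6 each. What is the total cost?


Cost of bottles:
8 x $7 = $56
Cost of shirts:
5 x $6 = $30
Add both:
$56 + $30 = $86

$86


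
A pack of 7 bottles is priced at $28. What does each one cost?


Total cost: $28
Number of items: 7
Unit price: $28 / 7 = $4

$4


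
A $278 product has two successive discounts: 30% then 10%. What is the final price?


First discount:
30% of $278 = $83.40
Price after first discount:
$278 - $83.40 = $194.60
Second discount:
10% of $194.60 = $19.46
Final price:
$194.60 - $19.46 = $175.14

$175.14


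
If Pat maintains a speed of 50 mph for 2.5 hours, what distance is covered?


Use the formula: distance = speed x time
Speed = 50 mph, Time = 2.5 hours
50 x 2.5 = 125 miles

125 miles


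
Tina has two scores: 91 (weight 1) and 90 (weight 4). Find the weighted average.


Weighted sum:
1 x 91 + 4 x 90 = 451
Total weight:
1 + 4 = 5
Weighted average:
451 / 5 = 90.2

90.2


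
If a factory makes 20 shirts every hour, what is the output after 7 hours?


Production rate: 20 shirts per hour
Time: 7 hours
Total: 20 x 7 = 140 shirts

140 shirts


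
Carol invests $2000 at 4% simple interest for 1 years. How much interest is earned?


Use the formula I = P x R x T / 100
P x R x T = 2000 x 4 x 1 = 8000
I = 8000 / 100 = $80

$80


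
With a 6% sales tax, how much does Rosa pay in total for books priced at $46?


Calculate the tax:
6% of $46 = $2.76
Add tax to price:
$46 + $2.76 = $48.76

$48.76


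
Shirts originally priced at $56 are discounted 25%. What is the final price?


Calculate the discount amount:
25% of $56 = $14
Subtract from original:
$56 - $14 = $42

$42


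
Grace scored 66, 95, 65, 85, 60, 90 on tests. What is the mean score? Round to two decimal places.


Add the scores:
66 + 95 + 65 + 85 + 60 + 90 = 461
Divide by the number of tests:
461 / 6 = 76.8333... ≈ 76.83

76.83


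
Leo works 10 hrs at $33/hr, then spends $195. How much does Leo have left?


Calculate earnings:
10 x $33 = $330
Subtract spending:
$330 - $195 = $135

$135


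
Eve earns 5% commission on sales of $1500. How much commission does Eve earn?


Convert rate to decimal:
5% = 0.05
Multiply by sales:
$1500 x 0.05 = $75

$75


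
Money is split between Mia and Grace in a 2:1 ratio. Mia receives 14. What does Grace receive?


Find the multiplier:
14 / 2 = 7
Apply to Grace's share:
1 x 7 = 7

7


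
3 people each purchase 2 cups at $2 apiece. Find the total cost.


Cost per person:
2 x $2 = $4
Group total:
3 x $4 = $12

$12


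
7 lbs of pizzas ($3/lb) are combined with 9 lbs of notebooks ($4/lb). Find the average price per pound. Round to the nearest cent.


Cost of pizzas:
7 x $3 = $21
Cost of notebooks:
9 x $4 = $36
Total cost: $21 + $36 = $57
Total weight: 16 lbs
Average: $57 / 16 = $3.5625 ≈ $3.56/lb

$3.56/lb


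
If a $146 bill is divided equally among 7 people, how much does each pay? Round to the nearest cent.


Total bill: $146
Number of people: 7
Each pays: $146 / 7 = $20.8571... ≈ $20.86

$20.86


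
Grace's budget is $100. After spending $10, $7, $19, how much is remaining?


Add up expenses:
$10 + $7 + $19 = $36
Subtract from budget:
$100 - $36 = $64

$64


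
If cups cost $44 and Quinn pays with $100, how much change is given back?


Start with the amount paid:
$100
Subtract the price:
$100 - $44 = $56

$56


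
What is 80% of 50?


Convert percentage to decimal:
80% = 0.8
Multiply:
50 x 0.8 = 40

40


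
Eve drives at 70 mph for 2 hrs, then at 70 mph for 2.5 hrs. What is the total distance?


Leg 1 distance:
70 x 2 = 140 miles
Leg 2 distance:
70 x 2.5 = 175 miles
Total distance:
140 + 175 = 315 miles

315 miles


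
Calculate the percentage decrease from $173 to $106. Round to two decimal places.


Find the absolute change:
|106 - 173| = 67
Divide by original and multiply by 100:
67 / 173 x 100 = 38.7283...% ≈ 38.73%

38.73%


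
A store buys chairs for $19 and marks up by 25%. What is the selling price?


Calculate the markup amount:
25% of $19 = $4.75
Add to cost:
$19 + $4.75 = $23.75

$23.75


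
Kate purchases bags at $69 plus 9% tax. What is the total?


Calculate the tax:
9% of $69 = $6.21
Add tax to price:
$69 + $6.21 = $75.21

$75.21


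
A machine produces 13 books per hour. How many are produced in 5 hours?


Production rate: 13 books per hour
Time: 5 hours
Total: 13 x 5 = 65 books

65 books


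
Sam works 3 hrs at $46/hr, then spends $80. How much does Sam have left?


Calculate earnings:
3 x $46 = $138
Subtract spending:
$138 - $80 = $58

$58


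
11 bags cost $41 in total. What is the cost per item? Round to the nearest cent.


Total cost: $41
Number of items: 11
Unit price: $41 / 11 = $3.7272... ≈ $3.73

$3.73


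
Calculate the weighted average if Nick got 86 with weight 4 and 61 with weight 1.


Weighted sum:
4 x 86 + 1 x 61 = 405
Total weight:
4 + 1 = 5
Weighted average:
405 / 5 = 81

81


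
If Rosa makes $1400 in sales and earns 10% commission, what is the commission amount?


Convert rate to decimal:
10% = 0.1
Multiply by sales:
$1400 x 0.1 = $140

$140


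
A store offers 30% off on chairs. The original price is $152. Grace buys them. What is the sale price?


Calculate the discount amount:
30% of $152 = $45.60
Subtract from original:
$152 - $45.60 = $106.40

$106.40


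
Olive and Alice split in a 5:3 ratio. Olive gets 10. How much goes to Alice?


Find the multiplier:
10 / 5 = 2
Apply to Alice's share:
3 x 2 = 6

6


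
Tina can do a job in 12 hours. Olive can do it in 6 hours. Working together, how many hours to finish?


Tina's rate: 1/12 of the job per hour
Olive's rate: 1/6 of the job per hour
Combined rate: 1/12 + 1/6 = 1/4 per hour
Time = 1 / (1/4) = 4 hours

4 hours


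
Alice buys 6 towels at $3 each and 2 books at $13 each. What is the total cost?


Cost of towels:
6 x $3 = $18
Cost of books:
2 x $13 = $26
Add both:
$18 + $26 = $44

$44


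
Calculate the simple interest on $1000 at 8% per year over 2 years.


Use the formula I = P x R x T / 100
P x R x T = 1000 x 8 x 2 = 16000
I = 16000 / 100 = $160

$160


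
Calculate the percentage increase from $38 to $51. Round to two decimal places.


Find the absolute change:
|51 - 38| = 13
Divide by original and multiply by 100:
13 / 38 x 100 = 34.2105...% ≈ 34.21%

34.21%


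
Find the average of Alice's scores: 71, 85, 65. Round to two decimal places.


Add the scores:
71 + 85 + 65 = 221
Divide by the number of tests:
221 / 3 = 73.6666... ≈ 73.67

73.67


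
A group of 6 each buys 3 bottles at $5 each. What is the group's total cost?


Cost per person:
3 x $5 = $15
Group total:
6 x $15 = $90

$90


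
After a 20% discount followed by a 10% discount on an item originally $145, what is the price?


First discount:
20% of $145 = $29
Price after first discount:
$145 - $29 = $116
Second discount:
10% of $116 = $11.60
Final price:
$116 - $11.60 = $104.40

$104.40


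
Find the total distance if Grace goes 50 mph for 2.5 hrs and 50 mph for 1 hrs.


Leg 1 distance:
50 x 2.5 = 125 miles
Leg 2 distance:
50 x 1 = 50 miles
Total distance:
125 + 50 = 175 miles

175 miles


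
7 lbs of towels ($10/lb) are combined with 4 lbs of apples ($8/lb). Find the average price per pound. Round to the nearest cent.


Cost of towels:
7 x $10 = $70
Cost of apples:
4 x $8 = $32
Total cost: $70 + $32 = $102
Total weight: 11 lbs
Average: $102 / 11 = $9.2727... ≈ $9.27/lb

$9.27/lb
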